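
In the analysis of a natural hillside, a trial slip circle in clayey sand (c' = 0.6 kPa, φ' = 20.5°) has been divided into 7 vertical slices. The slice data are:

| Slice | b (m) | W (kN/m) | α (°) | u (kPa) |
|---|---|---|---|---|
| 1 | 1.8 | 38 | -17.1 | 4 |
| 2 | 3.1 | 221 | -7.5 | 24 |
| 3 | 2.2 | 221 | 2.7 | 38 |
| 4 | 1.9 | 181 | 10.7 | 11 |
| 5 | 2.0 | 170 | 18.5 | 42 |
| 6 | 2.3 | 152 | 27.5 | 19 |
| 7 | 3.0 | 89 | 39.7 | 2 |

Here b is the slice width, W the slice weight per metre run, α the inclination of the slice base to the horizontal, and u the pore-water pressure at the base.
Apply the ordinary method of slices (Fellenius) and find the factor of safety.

FS = 1.44

Ordinary method of slices: FS = Σ[c'·Δl_i + (W_i cosα_i − u_i·Δl_i)·tanφ'] / Σ W_i sinα_i, with Δl_i = b_i / cosα_i.
Slice 1: Δl = 1.8/cos(-17.1°) = 1.883 m; N'_1 = 38·cos(-17.1°) − 4·1.883 = 28.8; c'Δl = 1.13; W sinα = -11.2
Slice 2: Δl = 3.1/cos(-7.5°) = 3.127 m; N'_2 = 221·cos(-7.5°) − 24·3.127 = 144.1; c'Δl = 1.88; W sinα = -28.8
Slice 3: Δl = 2.2/cos2.7° = 2.202 m; N'_3 = 221·cos2.7° − 38·2.202 = 137.1; c'Δl = 1.32; W sinα = 10.4
Slice 4: Δl = 1.9/cos10.7° = 1.934 m; N'_4 = 181·cos10.7° − 11·1.934 = 156.6; c'Δl = 1.16; W sinα = 33.6
Slice 5: Δl = 2.0/cos18.5° = 2.109 m; N'_5 = 170·cos18.5° − 42·2.109 = 72.6; c'Δl = 1.27; W sinα = 53.9
Slice 6: Δl = 2.3/cos27.5° = 2.593 m; N'_6 = 152·cos27.5° − 19·2.593 = 85.6; c'Δl = 1.56; W sinα = 70.2
Slice 7: Δl = 3.0/cos39.7° = 3.899 m; N'_7 = 89·cos39.7° − 2·3.899 = 60.7; c'Δl = 2.34; W sinα = 56.9
Σc'Δl = 10.6 kN/m; ΣN' = 685.4 kN/m; ΣW sinα = 185.0 kN/m
Resisting = 10.6 + 685.4·tan20.5° = 10.6 + 256.3 = 266.9 kN/m
FS = 266.9 / 185.0 = 1.443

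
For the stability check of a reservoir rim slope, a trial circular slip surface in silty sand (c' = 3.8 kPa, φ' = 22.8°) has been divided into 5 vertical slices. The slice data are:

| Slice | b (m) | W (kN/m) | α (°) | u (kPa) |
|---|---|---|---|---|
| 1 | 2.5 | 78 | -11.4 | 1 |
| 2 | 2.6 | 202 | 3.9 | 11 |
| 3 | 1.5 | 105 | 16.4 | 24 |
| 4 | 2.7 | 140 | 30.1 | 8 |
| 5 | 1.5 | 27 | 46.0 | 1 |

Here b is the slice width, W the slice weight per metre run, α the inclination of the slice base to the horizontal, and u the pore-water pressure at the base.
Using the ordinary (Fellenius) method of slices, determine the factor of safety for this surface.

FS = 1.90

Ordinary method of slices: FS = Σ[c'·Δl_i + (W_i cosα_i − u_i·Δl_i)·tanφ'] / Σ W_i sinα_i, with Δl_i = b_i / cosα_i.
Slice 1: Δl = 2.5/cos(-11.4°) = 2.550 m; N'_1 = 78·cos(-11.4°) − 1·2.550 = 73.9; c'Δl = 9.69; W sinα = -15.4
Slice 2: Δl = 2.6/cos3.9° = 2.606 m; N'_2 = 202·cos3.9° − 11·2.606 = 172.9; c'Δl = 9.90; W sinα = 13.7
Slice 3: Δl = 1.5/cos16.4° = 1.564 m; N'_3 = 105·cos16.4° − 24·1.564 = 63.2; c'Δl = 5.94; W sinα = 29.6
Slice 4: Δl = 2.7/cos30.1° = 3.121 m; N'_4 = 140·cos30.1° − 8·3.121 = 96.2; c'Δl = 11.86; W sinα = 70.2
Slice 5: Δl = 1.5/cos46.0° = 2.159 m; N'_5 = 27·cos46.0° − 1·2.159 = 16.6; c'Δl = 8.21; W sinα = 19.4
Σc'Δl = 45.6 kN/m; ΣN' = 422.7 kN/m; ΣW sinα = 117.6 kN/m
Resisting = 45.6 + 422.7·tan22.8° = 45.6 + 177.7 = 223.3 kN/m
FS = 223.3 / 117.6 = 1.899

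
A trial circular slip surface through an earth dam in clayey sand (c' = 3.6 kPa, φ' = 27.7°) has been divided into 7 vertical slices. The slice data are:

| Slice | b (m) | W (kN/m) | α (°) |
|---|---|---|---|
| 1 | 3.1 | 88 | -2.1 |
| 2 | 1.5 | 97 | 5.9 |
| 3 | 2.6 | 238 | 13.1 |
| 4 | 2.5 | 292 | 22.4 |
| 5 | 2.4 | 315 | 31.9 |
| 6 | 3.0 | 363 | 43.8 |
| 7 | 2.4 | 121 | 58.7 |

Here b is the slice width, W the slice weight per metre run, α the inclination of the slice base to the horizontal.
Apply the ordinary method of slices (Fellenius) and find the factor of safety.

FS = 1.08

Ordinary method of slices: FS = Σ[c'·Δl_i + (W_i cosα_i)·tanφ'] / Σ W_i sinα_i, with Δl_i = b_i / cosα_i.
Slice 1: Δl = 3.1/cos(-2.1°) = 3.102 m; N'_1 = 88·cos(-2.1°) = 87.9; c'Δl = 11.17; W sinα = -3.2
Slice 2: Δl = 1.5/cos5.9° = 1.508 m; N'_2 = 97·cos5.9° = 96.5; c'Δl = 5.43; W sinα = 10.0
Slice 3: Δl = 2.6/cos13.1° = 2.669 m; N'_3 = 238·cos13.1° = 231.8; c'Δl = 9.61; W sinα = 53.9
Slice 4: Δl = 2.5/cos22.4° = 2.704 m; N'_4 = 292·cos22.4° = 270.0; c'Δl = 9.73; W sinα = 111.3
Slice 5: Δl = 2.4/cos31.9° = 2.827 m; N'_5 = 315·cos31.9° = 267.4; c'Δl = 10.18; W sinα = 166.5
Slice 6: Δl = 3.0/cos43.8° = 4.157 m; N'_6 = 363·cos43.8° = 262.0; c'Δl = 14.96; W sinα = 251.2
Slice 7: Δl = 2.4/cos58.7° = 4.620 m; N'_7 = 121·cos58.7° = 62.9; c'Δl = 16.63; W sinα = 103.4
Σc'Δl = 77.7 kN/m; ΣN' = 1278.5 kN/m; ΣW sinα = 693.1 kN/m
Resisting = 77.7 + 1278.5·tan27.7° = 77.7 + 671.2 = 748.9 kN/m
FS = 748.9 / 693.1 = 1.081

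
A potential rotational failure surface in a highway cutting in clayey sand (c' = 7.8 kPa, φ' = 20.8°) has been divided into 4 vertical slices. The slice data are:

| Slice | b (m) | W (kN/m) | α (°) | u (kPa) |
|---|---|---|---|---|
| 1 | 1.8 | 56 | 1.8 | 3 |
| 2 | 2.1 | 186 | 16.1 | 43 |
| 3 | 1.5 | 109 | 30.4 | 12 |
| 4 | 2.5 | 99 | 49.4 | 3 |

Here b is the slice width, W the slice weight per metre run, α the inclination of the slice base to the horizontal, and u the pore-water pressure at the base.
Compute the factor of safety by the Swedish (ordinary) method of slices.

Ordinary method of slices: FS = Σ[c'·Δl_i + (W_i cosα_i − u_i·Δl_i)·tanφ'] / Σ W_i sinα_i, with Δl_i = b_i / cosα_i.
Slice 1: Δl = 1.8/cos1.8° = 1.801 m; N'_1 = 56·cos1.8° − 3·1.801 = 50.6; c'Δl = 14.05; W sinα = 1.8
Slice 2: Δl = 2.1/cos16.1° = 2.186 m; N'_2 = 186·cos16.1° − 43·2.186 = 84.7; c'Δl = 17.05; W sinα = 51.6
Slice 3: Δl = 1.5/cos30.4° = 1.739 m; N'_3 = 109·cos30.4° − 12·1.739 = 73.1; c'Δl = 13.57; W sinα = 55.2
Slice 4: Δl = 2.5/cos49.4° = 3.842 m; N'_4 = 99·cos49.4° − 3·3.842 = 52.9; c'Δl = 29.96; W sinα = 75.2
Σc'Δl = 74.6 kN/m; ΣN' = 261.3 kN/m; ΣW sinα = 183.7 kN/m
Resisting = 74.6 + 261.3·tan20.8° = 74.6 + 99.3 = 173.9 kN/m
FS = 173.9 / 183.7 = 0.947

FS = 0.95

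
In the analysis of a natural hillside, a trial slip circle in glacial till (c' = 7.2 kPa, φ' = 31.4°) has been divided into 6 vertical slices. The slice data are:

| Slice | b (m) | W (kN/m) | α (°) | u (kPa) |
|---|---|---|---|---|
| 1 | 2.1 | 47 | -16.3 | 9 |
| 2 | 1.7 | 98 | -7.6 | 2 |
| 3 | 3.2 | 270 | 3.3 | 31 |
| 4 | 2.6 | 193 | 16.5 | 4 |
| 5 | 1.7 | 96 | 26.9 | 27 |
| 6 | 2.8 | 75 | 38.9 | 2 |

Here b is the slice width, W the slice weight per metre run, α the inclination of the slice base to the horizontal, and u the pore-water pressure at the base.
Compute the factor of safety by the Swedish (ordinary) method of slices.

FS = 3.31

Ordinary method of slices: FS = Σ[c'·Δl_i + (W_i cosα_i − u_i·Δl_i)·tanφ'] / Σ W_i sinα_i, with Δl_i = b_i / cosα_i.
Slice 1: Δl = 2.1/cos(-16.3°) = 2.188 m; N'_1 = 47·cos(-16.3°) − 9·2.188 = 25.4; c'Δl = 15.75; W sinα = -13.2
Slice 2: Δl = 1.7/cos(-7.6°) = 1.715 m; N'_2 = 98·cos(-7.6°) − 2·1.715 = 93.7; c'Δl = 12.35; W sinα = -13.0
Slice 3: Δl = 3.2/cos3.3° = 3.205 m; N'_3 = 270·cos3.3° − 31·3.205 = 170.2; c'Δl = 23.08; W sinα = 15.5
Slice 4: Δl = 2.6/cos16.5° = 2.712 m; N'_4 = 193·cos16.5° − 4·2.712 = 174.2; c'Δl = 19.52; W sinα = 54.8
Slice 5: Δl = 1.7/cos26.9° = 1.906 m; N'_5 = 96·cos26.9° − 27·1.906 = 34.1; c'Δl = 13.73; W sinα = 43.4
Slice 6: Δl = 2.8/cos38.9° = 3.598 m; N'_6 = 75·cos38.9° − 2·3.598 = 51.2; c'Δl = 25.90; W sinα = 47.1
Σc'Δl = 110.3 kN/m; ΣN' = 548.8 kN/m; ΣW sinα = 134.7 kN/m
Resisting = 110.3 + 548.8·tan31.4° = 110.3 + 335.0 = 445.3 kN/m
FS = 445.3 / 134.7 = 3.305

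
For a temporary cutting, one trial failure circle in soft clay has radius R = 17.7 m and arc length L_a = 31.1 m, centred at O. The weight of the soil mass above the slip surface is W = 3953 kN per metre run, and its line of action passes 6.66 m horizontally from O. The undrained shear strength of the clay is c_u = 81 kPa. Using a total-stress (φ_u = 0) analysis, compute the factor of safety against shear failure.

Taking moments about the centre O, the resisting moment is provided by the undrained shear strength acting along the arc:
M_R = c_u·L_a·R = 81·31.10·17.7 = 44588.1 kN·m/m
M_D = W·d = 3953·6.66 = 26327.0 kN·m/m
FS = M_R / M_D = 44588.1 / 26327.0 = 1.694

FS = 1.69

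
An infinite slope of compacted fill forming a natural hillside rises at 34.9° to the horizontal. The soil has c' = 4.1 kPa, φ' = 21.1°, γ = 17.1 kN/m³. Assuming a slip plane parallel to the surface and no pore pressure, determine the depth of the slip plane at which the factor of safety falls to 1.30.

z = 0.68 m

Setting FS = 1.30 in FS = [c' + γz cos²β tanφ'] / [γz sinβ cosβ] and solving for z:
z = c' / [γ cosβ (FS·sinβ − cosβ·tanφ')]
  = 4.1 / [17.1·cos34.9°·(1.30·sin34.9° − cos34.9°·tan21.1°)]
  = 4.1 / [17.1·0.8202·(1.30·0.5721 − 0.8202·0.3859)]
  = 4.1 / 5.9930 = 0.684 m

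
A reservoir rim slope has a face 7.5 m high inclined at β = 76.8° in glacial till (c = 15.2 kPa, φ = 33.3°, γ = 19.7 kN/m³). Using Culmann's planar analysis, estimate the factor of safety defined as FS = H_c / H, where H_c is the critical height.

H_c = (4c/γ) · sinβ cosφ / [1 − cos(β − φ)]
    = (4·15.2/19.7) · sin76.8°·cos33.3° / [1 − cos43.5°]
    = 3.086 · 0.8137 / 0.2746 = 9.14 m
FS = H_c / H = 9.14 / 7.5 = 1.219

FS = 1.22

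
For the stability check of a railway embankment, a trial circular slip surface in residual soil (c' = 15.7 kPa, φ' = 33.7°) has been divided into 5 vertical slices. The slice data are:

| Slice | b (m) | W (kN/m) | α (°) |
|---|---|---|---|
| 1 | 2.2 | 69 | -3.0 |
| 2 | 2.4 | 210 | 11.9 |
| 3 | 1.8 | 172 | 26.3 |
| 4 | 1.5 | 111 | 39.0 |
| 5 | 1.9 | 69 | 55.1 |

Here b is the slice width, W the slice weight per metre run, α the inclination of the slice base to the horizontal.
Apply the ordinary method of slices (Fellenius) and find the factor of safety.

Ordinary method of slices: FS = Σ[c'·Δl_i + (W_i cosα_i)·tanφ'] / Σ W_i sinα_i, with Δl_i = b_i / cosα_i.
Slice 1: Δl = 2.2/cos(-3.0°) = 2.203 m; N'_1 = 69·cos(-3.0°) = 68.9; c'Δl = 34.59; W sinα = -3.6
Slice 2: Δl = 2.4/cos11.9° = 2.453 m; N'_2 = 210·cos11.9° = 205.5; c'Δl = 38.51; W sinα = 43.3
Slice 3: Δl = 1.8/cos26.3° = 2.008 m; N'_3 = 172·cos26.3° = 154.2; c'Δl = 31.52; W sinα = 76.2
Slice 4: Δl = 1.5/cos39.0° = 1.930 m; N'_4 = 111·cos39.0° = 86.3; c'Δl = 30.30; W sinα = 69.9
Slice 5: Δl = 1.9/cos55.1° = 3.321 m; N'_5 = 69·cos55.1° = 39.5; c'Δl = 52.14; W sinα = 56.6
Σc'Δl = 187.1 kN/m; ΣN' = 554.3 kN/m; ΣW sinα = 242.3 kN/m
Resisting = 187.1 + 554.3·tan33.7° = 187.1 + 369.7 = 556.7 kN/m
FS = 556.7 / 242.3 = 2.297

FS = 2.30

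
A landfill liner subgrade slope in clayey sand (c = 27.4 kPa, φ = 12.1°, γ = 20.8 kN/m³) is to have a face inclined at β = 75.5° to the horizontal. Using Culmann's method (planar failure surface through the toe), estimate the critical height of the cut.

H_c = 9.03 m

Culmann's analysis gives the critical failure plane at α_cr = (β + φ)/2 = (75.5 + 12.1)/2 = 43.8°, and the critical height
H_c = (4c/γ) · sinβ cosφ / [1 − cos(β − φ)]
    = (4·27.4/20.8) · sin75.5°·cos12.1° / [1 − cos(63.4°)]
    = 5.269 · 0.9681·0.9778 / [1 − 0.4478]
    = 5.269 · 0.9466 / 0.5522
    = 9.03 m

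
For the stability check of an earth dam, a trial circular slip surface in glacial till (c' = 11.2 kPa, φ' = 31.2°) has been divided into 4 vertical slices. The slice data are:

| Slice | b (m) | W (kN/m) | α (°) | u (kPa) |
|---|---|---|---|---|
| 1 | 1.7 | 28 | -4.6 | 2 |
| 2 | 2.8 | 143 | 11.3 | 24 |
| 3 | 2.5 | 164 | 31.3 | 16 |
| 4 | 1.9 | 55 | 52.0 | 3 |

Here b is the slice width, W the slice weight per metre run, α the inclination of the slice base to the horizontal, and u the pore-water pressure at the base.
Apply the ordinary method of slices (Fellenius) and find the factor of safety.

Ordinary method of slices: FS = Σ[c'·Δl_i + (W_i cosα_i − u_i·Δl_i)·tanφ'] / Σ W_i sinα_i, with Δl_i = b_i / cosα_i.
Slice 1: Δl = 1.7/cos(-4.6°) = 1.705 m; N'_1 = 28·cos(-4.6°) − 2·1.705 = 24.5; c'Δl = 19.10; W sinα = -2.2
Slice 2: Δl = 2.8/cos11.3° = 2.855 m; N'_2 = 143·cos11.3° − 24·2.855 = 71.7; c'Δl = 31.98; W sinα = 28.0
Slice 3: Δl = 2.5/cos31.3° = 2.926 m; N'_3 = 164·cos31.3° − 16·2.926 = 93.3; c'Δl = 32.77; W sinα = 85.2
Slice 4: Δl = 1.9/cos52.0° = 3.086 m; N'_4 = 55·cos52.0° − 3·3.086 = 24.6; c'Δl = 34.56; W sinα = 43.3
Σc'Δl = 118.4 kN/m; ΣN' = 214.1 kN/m; ΣW sinα = 154.3 kN/m
Resisting = 118.4 + 214.1·tan31.2° = 118.4 + 129.7 = 248.1 kN/m
FS = 248.1 / 154.3 = 1.608

FS = 1.61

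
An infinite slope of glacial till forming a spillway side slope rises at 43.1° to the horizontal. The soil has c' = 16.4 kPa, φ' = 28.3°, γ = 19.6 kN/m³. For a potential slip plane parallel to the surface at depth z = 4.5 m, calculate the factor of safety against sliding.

For an infinite slope with a slip plane parallel to the surface (no pore pressure): FS = [c' + γz cos²β tanφ'] / [γz sinβ cosβ].
γz = 19.6·4.5 = 88.20 kN/m²
Numerator = 16.4 + 88.20·cos²43.1°·tan28.3° = 16.4 + 88.20·0.5331·0.5384 = 41.719 kPa
Denominator = 88.20·sin43.1°·cos43.1° = 88.20·0.6833·0.7302 = 44.003 kPa
FS = 41.719 / 44.003 = 0.948

FS = 0.95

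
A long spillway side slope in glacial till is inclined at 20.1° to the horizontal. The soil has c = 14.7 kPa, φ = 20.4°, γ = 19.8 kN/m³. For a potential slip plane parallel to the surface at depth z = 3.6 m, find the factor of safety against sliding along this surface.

FS = 1.66

For an infinite slope with a slip plane parallel to the surface (no pore pressure): FS = [c + γz cos²β tanφ] / [γz sinβ cosβ].
γz = 19.8·3.6 = 71.28 kN/m²
Numerator = 14.7 + 71.28·cos²20.1°·tan20.4° = 14.7 + 71.28·0.8819·0.3719 = 38.078 kPa
Denominator = 71.28·sin20.1°·cos20.1° = 71.28·0.3437·0.9391 = 23.004 kPa
FS = 38.078 / 23.004 = 1.655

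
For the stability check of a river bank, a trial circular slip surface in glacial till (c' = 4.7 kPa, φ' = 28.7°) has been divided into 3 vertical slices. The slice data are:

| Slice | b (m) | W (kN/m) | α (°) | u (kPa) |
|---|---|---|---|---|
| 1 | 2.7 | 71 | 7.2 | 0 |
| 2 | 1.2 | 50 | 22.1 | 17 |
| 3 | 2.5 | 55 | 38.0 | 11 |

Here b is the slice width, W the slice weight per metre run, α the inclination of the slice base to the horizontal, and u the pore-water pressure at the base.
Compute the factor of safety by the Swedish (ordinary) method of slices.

Ordinary method of slices: FS = Σ[c'·Δl_i + (W_i cosα_i − u_i·Δl_i)·tanφ'] / Σ W_i sinα_i, with Δl_i = b_i / cosα_i.
Slice 1: Δl = 2.7/cos7.2° = 2.721 m; N'_1 = 71·cos7.2° − 0·2.721 = 70.4; c'Δl = 12.79; W sinα = 8.9
Slice 2: Δl = 1.2/cos22.1° = 1.295 m; N'_2 = 50·cos22.1° − 17·1.295 = 24.3; c'Δl = 6.09; W sinα = 18.8
Slice 3: Δl = 2.5/cos38.0° = 3.173 m; N'_3 = 55·cos38.0° − 11·3.173 = 8.4; c'Δl = 14.91; W sinα = 33.9
Σc'Δl = 33.8 kN/m; ΣN' = 103.2 kN/m; ΣW sinα = 61.6 kN/m
Resisting = 33.8 + 103.2·tan28.7° = 33.8 + 56.5 = 90.3 kN/m
FS = 90.3 / 61.6 = 1.466

FS = 1.47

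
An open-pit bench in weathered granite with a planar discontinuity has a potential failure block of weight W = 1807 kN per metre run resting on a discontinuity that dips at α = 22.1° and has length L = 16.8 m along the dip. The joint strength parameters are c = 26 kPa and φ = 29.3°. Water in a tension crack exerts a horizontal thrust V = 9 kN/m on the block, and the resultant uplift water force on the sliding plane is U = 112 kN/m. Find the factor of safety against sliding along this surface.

Resolving the block weight along and normal to the plane and applying the Mohr–Coulomb strength on the joint:
N' = W cosα − U − V sinα = 1807·cos22.1° − 112 − 9·sin22.1° = 1558.9 kN/m
Driving force T = W sinα + V cosα = 1807·sin22.1° + 9·cos22.1° = 688.2 kN/m
Resisting force R = c·L + N'·tanφ = 26·16.8 + 1558.9·tan29.3° = 436.8 + 874.8 = 1311.6 kN/m
FS = R / T = 1311.6 / 688.2 = 1.906

FS = 1.91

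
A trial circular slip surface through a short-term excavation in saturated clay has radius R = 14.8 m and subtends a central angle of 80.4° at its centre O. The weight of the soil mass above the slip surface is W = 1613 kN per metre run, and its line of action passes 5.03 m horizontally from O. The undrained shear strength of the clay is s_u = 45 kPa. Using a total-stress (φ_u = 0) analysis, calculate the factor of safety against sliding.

Taking moments about the centre O, the resisting moment is provided by the undrained shear strength acting along the arc:
Arc length L_a = R·θ = 14.8·(80.4°·π/180) = 14.8·1.4032 = 20.77 m
M_R = s_u·L_a·R = 45·20.77·14.8 = 13831.5 kN·m/m
M_D = W·d = 1613·5.03 = 8113.4 kN·m/m
FS = M_R / M_D = 13831.5 / 8113.4 = 1.705

FS = 1.70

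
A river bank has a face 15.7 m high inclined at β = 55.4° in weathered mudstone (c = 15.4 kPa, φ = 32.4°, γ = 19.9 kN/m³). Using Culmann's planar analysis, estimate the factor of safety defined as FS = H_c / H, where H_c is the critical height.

H_c = (4c/γ) · sinβ cosφ / [1 − cos(β − φ)]
    = (4·15.4/19.9) · sin55.4°·cos32.4° / [1 − cos23.0°]
    = 3.095 · 0.6950 / 0.0795 = 27.06 m
FS = H_c / H = 27.06 / 15.7 = 1.724

FS = 1.72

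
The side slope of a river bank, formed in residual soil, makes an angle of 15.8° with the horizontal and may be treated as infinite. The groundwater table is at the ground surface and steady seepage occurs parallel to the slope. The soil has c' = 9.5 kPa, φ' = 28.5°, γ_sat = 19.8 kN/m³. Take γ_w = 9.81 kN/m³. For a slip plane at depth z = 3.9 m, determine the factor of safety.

With seepage parallel to the slope and the water table at the surface, the effective normal stress on the slip plane uses the buoyant unit weight γ' = γ_sat − γ_w while the driving shear stress uses γ_sat:
FS = [c' + γ' z cos²β tanφ'] / [γ_sat z sinβ cosβ]
γ' = 19.8 − 9.81 = 9.99 kN/m³
Numerator = 9.5 + 9.99·3.9·cos²15.8°·tan28.5° = 9.5 + 9.99·3.9·0.9259·0.5430 = 29.086 kPa
Denominator = 19.8·3.9·sin15.8°·cos15.8° = 19.8·3.9·0.2723·0.9622 = 20.231 kPa
FS = 29.086 / 20.231 = 1.438

FS = 1.44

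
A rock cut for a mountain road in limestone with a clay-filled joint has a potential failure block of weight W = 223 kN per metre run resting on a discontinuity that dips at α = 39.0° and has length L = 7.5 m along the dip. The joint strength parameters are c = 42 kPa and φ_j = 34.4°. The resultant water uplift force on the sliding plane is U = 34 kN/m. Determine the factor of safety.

FS = 2.92

Resolving the block weight along and normal to the plane and applying the Mohr–Coulomb strength on the joint:
N' = W cosα − U = 223·cos39.0° − 34 = 139.3 kN/m
Driving force T = W sinα = 223·sin39.0° = 140.3 kN/m
Resisting force R = c·L + N'·tanφ_j = 42·7.5 + 139.3·tan34.4° = 315.0 + 95.4 = 410.4 kN/m
FS = R / T = 410.4 / 140.3 = 2.924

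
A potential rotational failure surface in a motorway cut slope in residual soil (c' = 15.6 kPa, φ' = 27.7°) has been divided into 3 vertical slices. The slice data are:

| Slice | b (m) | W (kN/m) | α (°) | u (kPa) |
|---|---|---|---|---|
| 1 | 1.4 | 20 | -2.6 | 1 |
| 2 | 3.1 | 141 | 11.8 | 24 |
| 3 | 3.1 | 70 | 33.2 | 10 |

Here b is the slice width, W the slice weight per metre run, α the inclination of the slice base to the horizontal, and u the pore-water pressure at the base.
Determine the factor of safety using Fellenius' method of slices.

FS = 2.76

Ordinary method of slices: FS = Σ[c'·Δl_i + (W_i cosα_i − u_i·Δl_i)·tanφ'] / Σ W_i sinα_i, with Δl_i = b_i / cosα_i.
Slice 1: Δl = 1.4/cos(-2.6°) = 1.401 m; N'_1 = 20·cos(-2.6°) − 1·1.401 = 18.6; c'Δl = 21.86; W sinα = -0.9
Slice 2: Δl = 3.1/cos11.8° = 3.167 m; N'_2 = 141·cos11.8° − 24·3.167 = 62.0; c'Δl = 49.40; W sinα = 28.8
Slice 3: Δl = 3.1/cos33.2° = 3.705 m; N'_3 = 70·cos33.2° − 10·3.705 = 21.5; c'Δl = 57.79; W sinα = 38.3
Σc'Δl = 129.1 kN/m; ΣN' = 102.1 kN/m; ΣW sinα = 66.3 kN/m
Resisting = 129.1 + 102.1·tan27.7° = 129.1 + 53.6 = 182.7 kN/m
FS = 182.7 / 66.3 = 2.757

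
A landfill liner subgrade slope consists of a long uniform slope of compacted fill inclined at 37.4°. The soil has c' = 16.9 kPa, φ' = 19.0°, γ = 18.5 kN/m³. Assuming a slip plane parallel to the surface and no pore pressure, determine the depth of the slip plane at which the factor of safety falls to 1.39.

z = 2.01 m

Setting FS = 1.39 in FS = [c' + γz cos²β tanφ'] / [γz sinβ cosβ] and solving for z:
z = c' / [γ cosβ (FS·sinβ − cosβ·tanφ')]
  = 16.9 / [18.5·cos37.4°·(1.39·sin37.4° − cos37.4°·tan19.0°)]
  = 16.9 / [18.5·0.7944·(1.39·0.6074 − 0.7944·0.3443)]
  = 16.9 / 8.3876 = 2.015 m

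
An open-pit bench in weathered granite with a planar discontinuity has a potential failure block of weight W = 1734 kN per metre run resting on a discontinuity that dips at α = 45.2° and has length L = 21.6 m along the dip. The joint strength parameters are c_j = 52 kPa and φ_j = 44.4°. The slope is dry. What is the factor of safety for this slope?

FS = 1.89

Resolving the block weight along and normal to the plane and applying the Mohr–Coulomb strength on the joint:
N' = W cosα = 1734·cos45.2° = 1221.8 kN/m
Driving force T = W sinα = 1734·sin45.2° = 1230.4 kN/m
Resisting force R = c_j·L + N'·tanφ_j = 52·21.6 + 1221.8·tan44.4° = 1123.2 + 1196.5 = 2319.7 kN/m
FS = R / T = 2319.7 / 1230.4 = 1.885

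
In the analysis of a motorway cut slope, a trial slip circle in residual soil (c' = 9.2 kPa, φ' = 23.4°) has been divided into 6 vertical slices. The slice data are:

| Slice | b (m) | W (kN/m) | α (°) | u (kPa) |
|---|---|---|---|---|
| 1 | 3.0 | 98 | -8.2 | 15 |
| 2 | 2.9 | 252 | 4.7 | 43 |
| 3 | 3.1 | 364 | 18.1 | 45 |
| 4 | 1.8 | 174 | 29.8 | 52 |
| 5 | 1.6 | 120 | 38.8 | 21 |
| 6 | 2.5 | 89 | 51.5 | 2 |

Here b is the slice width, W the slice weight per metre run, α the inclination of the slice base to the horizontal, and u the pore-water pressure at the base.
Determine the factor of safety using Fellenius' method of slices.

FS = 1.09

Ordinary method of slices: FS = Σ[c'·Δl_i + (W_i cosα_i − u_i·Δl_i)·tanφ'] / Σ W_i sinα_i, with Δl_i = b_i / cosα_i.
Slice 1: Δl = 3.0/cos(-8.2°) = 3.031 m; N'_1 = 98·cos(-8.2°) − 15·3.031 = 51.5; c'Δl = 27.89; W sinα = -14.0
Slice 2: Δl = 2.9/cos4.7° = 2.910 m; N'_2 = 252·cos4.7° − 43·2.910 = 126.0; c'Δl = 26.77; W sinα = 20.6
Slice 3: Δl = 3.1/cos18.1° = 3.261 m; N'_3 = 364·cos18.1° − 45·3.261 = 199.2; c'Δl = 30.00; W sinα = 113.1
Slice 4: Δl = 1.8/cos29.8° = 2.074 m; N'_4 = 174·cos29.8° − 52·2.074 = 43.1; c'Δl = 19.08; W sinα = 86.5
Slice 5: Δl = 1.6/cos38.8° = 2.053 m; N'_5 = 120·cos38.8° − 21·2.053 = 50.4; c'Δl = 18.89; W sinα = 75.2
Slice 6: Δl = 2.5/cos51.5° = 4.016 m; N'_6 = 89·cos51.5° − 2·4.016 = 47.4; c'Δl = 36.95; W sinα = 69.7
Σc'Δl = 159.6 kN/m; ΣN' = 517.7 kN/m; ΣW sinα = 351.1 kN/m
Resisting = 159.6 + 517.7·tan23.4° = 159.6 + 224.0 = 383.6 kN/m
FS = 383.6 / 351.1 = 1.093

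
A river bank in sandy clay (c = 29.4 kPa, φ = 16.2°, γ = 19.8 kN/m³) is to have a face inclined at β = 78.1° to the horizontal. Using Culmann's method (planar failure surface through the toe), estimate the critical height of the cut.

Culmann's analysis gives the critical failure plane at α_cr = (β + φ)/2 = (78.1 + 16.2)/2 = 47.1°, and the critical height
H_c = (4c/γ) · sinβ cosφ / [1 − cos(β − φ)]
    = (4·29.4/19.8) · sin78.1°·cos16.2° / [1 − cos(61.9°)]
    = 5.939 · 0.9785·0.9603 / [1 − 0.4710]
    = 5.939 · 0.9397 / 0.5290
    = 10.55 m

H_c = 10.55 m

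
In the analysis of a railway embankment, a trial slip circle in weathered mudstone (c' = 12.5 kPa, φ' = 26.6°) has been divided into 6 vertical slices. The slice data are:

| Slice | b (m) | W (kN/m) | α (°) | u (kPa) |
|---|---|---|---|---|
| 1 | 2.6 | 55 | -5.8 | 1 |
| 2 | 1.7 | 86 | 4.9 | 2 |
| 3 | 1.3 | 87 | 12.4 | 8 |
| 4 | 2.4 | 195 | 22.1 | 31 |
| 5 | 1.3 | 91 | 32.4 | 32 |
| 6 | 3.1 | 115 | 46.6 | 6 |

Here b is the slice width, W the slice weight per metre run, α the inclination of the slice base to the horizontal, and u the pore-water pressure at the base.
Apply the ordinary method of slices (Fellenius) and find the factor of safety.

Ordinary method of slices: FS = Σ[c'·Δl_i + (W_i cosα_i − u_i·Δl_i)·tanφ'] / Σ W_i sinα_i, with Δl_i = b_i / cosα_i.
Slice 1: Δl = 2.6/cos(-5.8°) = 2.613 m; N'_1 = 55·cos(-5.8°) − 1·2.613 = 52.1; c'Δl = 32.67; W sinα = -5.6
Slice 2: Δl = 1.7/cos4.9° = 1.706 m; N'_2 = 86·cos4.9° − 2·1.706 = 82.3; c'Δl = 21.33; W sinα = 7.3
Slice 3: Δl = 1.3/cos12.4° = 1.331 m; N'_3 = 87·cos12.4° − 8·1.331 = 74.3; c'Δl = 16.64; W sinα = 18.7
Slice 4: Δl = 2.4/cos22.1° = 2.590 m; N'_4 = 195·cos22.1° − 31·2.590 = 100.4; c'Δl = 32.38; W sinα = 73.4
Slice 5: Δl = 1.3/cos32.4° = 1.540 m; N'_5 = 91·cos32.4° − 32·1.540 = 27.6; c'Δl = 19.25; W sinα = 48.8
Slice 6: Δl = 3.1/cos46.6° = 4.512 m; N'_6 = 115·cos46.6° − 6·4.512 = 51.9; c'Δl = 56.40; W sinα = 83.6
Σc'Δl = 178.7 kN/m; ΣN' = 388.6 kN/m; ΣW sinα = 226.1 kN/m
Resisting = 178.7 + 388.6·tan26.6° = 178.7 + 194.6 = 373.2 kN/m
FS = 373.2 / 226.1 = 1.650

FS = 1.65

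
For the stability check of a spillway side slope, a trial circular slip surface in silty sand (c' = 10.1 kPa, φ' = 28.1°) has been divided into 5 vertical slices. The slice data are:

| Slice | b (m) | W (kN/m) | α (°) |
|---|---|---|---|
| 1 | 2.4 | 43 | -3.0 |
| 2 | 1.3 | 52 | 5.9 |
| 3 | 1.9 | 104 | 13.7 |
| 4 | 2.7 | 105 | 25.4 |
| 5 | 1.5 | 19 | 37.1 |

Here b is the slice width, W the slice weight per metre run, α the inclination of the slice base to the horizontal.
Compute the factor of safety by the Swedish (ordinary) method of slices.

Ordinary method of slices: FS = Σ[c'·Δl_i + (W_i cosα_i)·tanφ'] / Σ W_i sinα_i, with Δl_i = b_i / cosα_i.
Slice 1: Δl = 2.4/cos(-3.0°) = 2.403 m; N'_1 = 43·cos(-3.0°) = 42.9; c'Δl = 24.27; W sinα = -2.3
Slice 2: Δl = 1.3/cos5.9° = 1.307 m; N'_2 = 52·cos5.9° = 51.7; c'Δl = 13.20; W sinα = 5.3
Slice 3: Δl = 1.9/cos13.7° = 1.956 m; N'_3 = 104·cos13.7° = 101.0; c'Δl = 19.75; W sinα = 24.6
Slice 4: Δl = 2.7/cos25.4° = 2.989 m; N'_4 = 105·cos25.4° = 94.9; c'Δl = 30.19; W sinα = 45.0
Slice 5: Δl = 1.5/cos37.1° = 1.881 m; N'_5 = 19·cos37.1° = 15.2; c'Δl = 18.99; W sinα = 11.5
Σc'Δl = 106.4 kN/m; ΣN' = 305.7 kN/m; ΣW sinα = 84.2 kN/m
Resisting = 106.4 + 305.7·tan28.1° = 106.4 + 163.2 = 269.6 kN/m
FS = 269.6 / 84.2 = 3.201

FS = 3.20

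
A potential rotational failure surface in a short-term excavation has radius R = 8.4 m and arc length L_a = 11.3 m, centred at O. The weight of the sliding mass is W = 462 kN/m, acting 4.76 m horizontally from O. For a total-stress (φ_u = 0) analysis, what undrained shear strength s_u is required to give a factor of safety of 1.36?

FS = s_u·L_a·R / (W·d), so s_u = FS·W·d / (L_a·R).
s_u = 1.36·462·4.76 / (11.30·8.4) = 2990.8 / 94.92 = 31.51 kPa

s_u = 31.5 kPa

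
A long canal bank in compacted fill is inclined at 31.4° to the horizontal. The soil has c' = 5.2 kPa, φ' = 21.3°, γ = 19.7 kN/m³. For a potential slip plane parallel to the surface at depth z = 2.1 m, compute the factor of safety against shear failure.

For an infinite slope with a slip plane parallel to the surface (no pore pressure): FS = [c' + γz cos²β tanφ'] / [γz sinβ cosβ].
γz = 19.7·2.1 = 41.37 kN/m²
Numerator = 5.2 + 41.37·cos²31.4°·tan21.3° = 5.2 + 41.37·0.7285·0.3899 = 16.951 kPa
Denominator = 41.37·sin31.4°·cos31.4° = 41.37·0.5210·0.8536 = 18.398 kPa
FS = 16.951 / 18.398 = 0.921

FS = 0.92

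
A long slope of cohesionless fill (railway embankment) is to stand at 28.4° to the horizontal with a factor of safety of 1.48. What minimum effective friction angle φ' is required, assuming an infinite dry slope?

φ' = 38.7°

FS = tanφ'/tanβ ⇒ tanφ' = FS · tanβ = 1.48 · tan28.4° = 0.8002
φ' = arctan(0.8002) = 38.67°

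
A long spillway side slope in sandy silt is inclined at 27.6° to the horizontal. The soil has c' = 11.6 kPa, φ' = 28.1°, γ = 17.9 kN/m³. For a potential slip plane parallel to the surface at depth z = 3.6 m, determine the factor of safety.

FS = 1.46

For an infinite slope with a slip plane parallel to the surface (no pore pressure): FS = [c' + γz cos²β tanφ'] / [γz sinβ cosβ].
γz = 17.9·3.6 = 64.44 kN/m²
Numerator = 11.6 + 64.44·cos²27.6°·tan28.1° = 11.6 + 64.44·0.7854·0.5340 = 38.622 kPa
Denominator = 64.44·sin27.6°·cos27.6° = 64.44·0.4633·0.8862 = 26.457 kPa
FS = 38.622 / 26.457 = 1.460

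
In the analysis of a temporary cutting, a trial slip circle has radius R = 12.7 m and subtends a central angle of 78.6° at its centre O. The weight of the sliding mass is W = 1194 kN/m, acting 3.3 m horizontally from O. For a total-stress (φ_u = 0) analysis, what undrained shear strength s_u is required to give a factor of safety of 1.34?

FS = s_u·L_a·R / (W·d), so s_u = FS·W·d / (L_a·R).
Arc length L_a = R·θ = 12.7·(78.6°·π/180) = 12.7·1.3718 = 17.42 m
s_u = 1.34·1194·3.3 / (17.42·12.7) = 5279.9 / 221.26 = 23.86 kPa

s_u = 23.9 kPa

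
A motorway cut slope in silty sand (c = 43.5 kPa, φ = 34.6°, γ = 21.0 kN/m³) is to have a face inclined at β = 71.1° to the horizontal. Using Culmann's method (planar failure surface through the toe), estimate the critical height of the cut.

H_c = 32.90 m

Culmann's analysis gives the critical failure plane at α_cr = (β + φ)/2 = (71.1 + 34.6)/2 = 52.8°, and the critical height
H_c = (4c/γ) · sinβ cosφ / [1 − cos(β − φ)]
    = (4·43.5/21.0) · sin71.1°·cos34.6° / [1 − cos(36.5°)]
    = 8.286 · 0.9461·0.8231 / [1 − 0.8039]
    = 8.286 · 0.7788 / 0.1961
    = 32.90 m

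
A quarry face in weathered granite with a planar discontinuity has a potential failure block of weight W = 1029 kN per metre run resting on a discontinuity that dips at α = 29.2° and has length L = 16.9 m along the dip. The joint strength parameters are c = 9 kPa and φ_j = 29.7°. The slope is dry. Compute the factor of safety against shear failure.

FS = 1.32

Resolving the block weight along and normal to the plane and applying the Mohr–Coulomb strength on the joint:
N' = W cosα = 1029·cos29.2° = 898.2 kN/m
Driving force T = W sinα = 1029·sin29.2° = 502.0 kN/m
Resisting force R = c·L + N'·tanφ_j = 9·16.9 + 898.2·tan29.7° = 152.1 + 512.3 = 664.4 kN/m
FS = R / T = 664.4 / 502.0 = 1.324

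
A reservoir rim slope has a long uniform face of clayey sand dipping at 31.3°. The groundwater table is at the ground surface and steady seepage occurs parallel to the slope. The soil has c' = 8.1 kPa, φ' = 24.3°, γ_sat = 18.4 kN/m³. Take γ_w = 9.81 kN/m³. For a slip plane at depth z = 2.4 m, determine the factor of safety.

FS = 0.76

With seepage parallel to the slope and the water table at the surface, the effective normal stress on the slip plane uses the buoyant unit weight γ' = γ_sat − γ_w while the driving shear stress uses γ_sat:
FS = [c' + γ' z cos²β tanφ'] / [γ_sat z sinβ cosβ]
γ' = 18.4 − 9.81 = 8.59 kN/m³
Numerator = 8.1 + 8.59·2.4·cos²31.3°·tan24.3° = 8.1 + 8.59·2.4·0.7301·0.4515 = 14.896 kPa
Denominator = 18.4·2.4·sin31.3°·cos31.3° = 18.4·2.4·0.5195·0.8545 = 19.603 kPa
FS = 14.896 / 19.603 = 0.760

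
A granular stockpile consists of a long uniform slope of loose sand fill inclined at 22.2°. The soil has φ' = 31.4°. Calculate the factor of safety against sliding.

For a dry cohesionless infinite slope the factor of safety is FS = tanφ' / tanβ.
FS = tan31.4° / tan22.2° = 0.6104 / 0.4081 = 1.496

FS = 1.50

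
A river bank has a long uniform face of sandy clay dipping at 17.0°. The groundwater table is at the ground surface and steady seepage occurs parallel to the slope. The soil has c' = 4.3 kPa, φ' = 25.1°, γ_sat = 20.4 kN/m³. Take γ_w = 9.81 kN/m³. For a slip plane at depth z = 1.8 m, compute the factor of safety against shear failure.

FS = 1.21

With seepage parallel to the slope and the water table at the surface, the effective normal stress on the slip plane uses the buoyant unit weight γ' = γ_sat − γ_w while the driving shear stress uses γ_sat:
FS = [c' + γ' z cos²β tanφ'] / [γ_sat z sinβ cosβ]
γ' = 20.4 − 9.81 = 10.59 kN/m³
Numerator = 4.3 + 10.59·1.8·cos²17.0°·tan25.1° = 4.3 + 10.59·1.8·0.9145·0.4684 = 12.466 kPa
Denominator = 20.4·1.8·sin17.0°·cos17.0° = 20.4·1.8·0.2924·0.9563 = 10.267 kPa
FS = 12.466 / 10.267 = 1.214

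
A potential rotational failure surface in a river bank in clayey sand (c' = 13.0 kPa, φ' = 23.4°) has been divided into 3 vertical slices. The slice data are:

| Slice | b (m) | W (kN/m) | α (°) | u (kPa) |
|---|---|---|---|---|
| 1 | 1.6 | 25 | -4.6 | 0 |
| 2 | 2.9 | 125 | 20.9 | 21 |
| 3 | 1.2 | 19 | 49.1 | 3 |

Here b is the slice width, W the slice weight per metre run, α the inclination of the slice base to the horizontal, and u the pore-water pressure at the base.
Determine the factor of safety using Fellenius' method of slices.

Ordinary method of slices: FS = Σ[c'·Δl_i + (W_i cosα_i − u_i·Δl_i)·tanφ'] / Σ W_i sinα_i, with Δl_i = b_i / cosα_i.
Slice 1: Δl = 1.6/cos(-4.6°) = 1.605 m; N'_1 = 25·cos(-4.6°) − 0·1.605 = 24.9; c'Δl = 20.87; W sinα = -2.0
Slice 2: Δl = 2.9/cos20.9° = 3.104 m; N'_2 = 125·cos20.9° − 21·3.104 = 51.6; c'Δl = 40.36; W sinα = 44.6
Slice 3: Δl = 1.2/cos49.1° = 1.833 m; N'_3 = 19·cos49.1° − 3·1.833 = 6.9; c'Δl = 23.83; W sinα = 14.4
Σc'Δl = 85.0 kN/m; ΣN' = 83.4 kN/m; ΣW sinα = 56.9 kN/m
Resisting = 85.0 + 83.4·tan23.4° = 85.0 + 36.1 = 121.2 kN/m
FS = 121.2 / 56.9 = 2.128

FS = 2.13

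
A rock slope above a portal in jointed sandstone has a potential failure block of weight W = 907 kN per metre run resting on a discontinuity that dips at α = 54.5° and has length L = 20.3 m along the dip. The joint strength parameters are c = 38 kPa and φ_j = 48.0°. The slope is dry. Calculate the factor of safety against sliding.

FS = 1.84

Resolving the block weight along and normal to the plane and applying the Mohr–Coulomb strength on the joint:
N' = W cosα = 907·cos54.5° = 526.7 kN/m
Driving force T = W sinα = 907·sin54.5° = 738.4 kN/m
Resisting force R = c·L + N'·tanφ_j = 38·20.3 + 526.7·tan48.0° = 771.4 + 585.0 = 1356.4 kN/m
FS = R / T = 1356.4 / 738.4 = 1.837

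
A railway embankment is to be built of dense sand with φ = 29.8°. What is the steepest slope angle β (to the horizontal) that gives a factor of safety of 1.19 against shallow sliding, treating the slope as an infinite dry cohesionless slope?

For an infinite dry cohesionless slope FS = tanφ/tanβ, so tanβ = tanφ / FS.
tanβ = tan29.8° / 1.19 = 0.5727 / 1.19 = 0.4813
β = arctan(0.4813) = 25.70°

β = 25.7°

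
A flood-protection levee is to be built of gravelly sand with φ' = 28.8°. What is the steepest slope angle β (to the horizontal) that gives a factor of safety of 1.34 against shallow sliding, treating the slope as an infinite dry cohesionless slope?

β = 22.3°

For an infinite dry cohesionless slope FS = tanφ'/tanβ, so tanβ = tanφ' / FS.
tanβ = tan28.8° / 1.34 = 0.5498 / 1.34 = 0.4103
β = arctan(0.4103) = 22.31°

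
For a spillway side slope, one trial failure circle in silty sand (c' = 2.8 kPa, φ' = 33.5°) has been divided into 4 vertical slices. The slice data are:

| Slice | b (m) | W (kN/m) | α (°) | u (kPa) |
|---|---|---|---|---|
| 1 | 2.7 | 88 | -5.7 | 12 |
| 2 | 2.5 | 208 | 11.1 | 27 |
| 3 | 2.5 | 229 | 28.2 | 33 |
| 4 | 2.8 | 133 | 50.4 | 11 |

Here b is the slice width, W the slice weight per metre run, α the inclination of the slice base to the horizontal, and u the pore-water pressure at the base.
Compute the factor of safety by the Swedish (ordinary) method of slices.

FS = 1.06

Ordinary method of slices: FS = Σ[c'·Δl_i + (W_i cosα_i − u_i·Δl_i)·tanφ'] / Σ W_i sinα_i, with Δl_i = b_i / cosα_i.
Slice 1: Δl = 2.7/cos(-5.7°) = 2.713 m; N'_1 = 88·cos(-5.7°) − 12·2.713 = 55.0; c'Δl = 7.60; W sinα = -8.7
Slice 2: Δl = 2.5/cos11.1° = 2.548 m; N'_2 = 208·cos11.1° − 27·2.548 = 135.3; c'Δl = 7.13; W sinα = 40.0
Slice 3: Δl = 2.5/cos28.2° = 2.837 m; N'_3 = 229·cos28.2° − 33·2.837 = 108.2; c'Δl = 7.94; W sinα = 108.2
Slice 4: Δl = 2.8/cos50.4° = 4.393 m; N'_4 = 133·cos50.4° − 11·4.393 = 36.5; c'Δl = 12.30; W sinα = 102.5
Σc'Δl = 35.0 kN/m; ΣN' = 335.0 kN/m; ΣW sinα = 242.0 kN/m
Resisting = 35.0 + 335.0·tan33.5° = 35.0 + 221.7 = 256.7 kN/m
FS = 256.7 / 242.0 = 1.061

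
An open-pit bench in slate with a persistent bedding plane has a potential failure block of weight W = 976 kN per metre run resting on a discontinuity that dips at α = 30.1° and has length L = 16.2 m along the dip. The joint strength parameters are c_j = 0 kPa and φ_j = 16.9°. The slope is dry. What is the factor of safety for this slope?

FS = 0.52

Resolving the block weight along and normal to the plane and applying the Mohr–Coulomb strength on the joint:
N' = W cosα = 976·cos30.1° = 844.4 kN/m
Driving force T = W sinα = 976·sin30.1° = 489.5 kN/m
Resisting force R = c_j·L + N'·tanφ_j = 0·16.2 + 844.4·tan16.9° = 0.0 + 256.5 = 256.5 kN/m
FS = R / T = 256.5 / 489.5 = 0.524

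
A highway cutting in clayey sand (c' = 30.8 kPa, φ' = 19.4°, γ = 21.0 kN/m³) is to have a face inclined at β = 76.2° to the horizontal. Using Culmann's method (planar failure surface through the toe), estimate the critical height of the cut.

H_c = 11.88 m

Culmann's analysis gives the critical failure plane at α_cr = (β + φ')/2 = (76.2 + 19.4)/2 = 47.8°, and the critical height
H_c = (4c'/γ) · sinβ cosφ' / [1 − cos(β − φ')]
    = (4·30.8/21.0) · sin76.2°·cos19.4° / [1 − cos(56.8°)]
    = 5.867 · 0.9711·0.9432 / [1 − 0.5476]
    = 5.867 · 0.9160 / 0.4524
    = 11.88 m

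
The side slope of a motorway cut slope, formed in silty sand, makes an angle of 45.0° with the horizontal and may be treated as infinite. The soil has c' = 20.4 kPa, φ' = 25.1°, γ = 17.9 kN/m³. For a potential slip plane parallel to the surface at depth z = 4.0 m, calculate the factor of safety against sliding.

FS = 1.04

For an infinite slope with a slip plane parallel to the surface (no pore pressure): FS = [c' + γz cos²β tanφ'] / [γz sinβ cosβ].
γz = 17.9·4.0 = 71.60 kN/m²
Numerator = 20.4 + 71.60·cos²45.0°·tan25.1° = 20.4 + 71.60·0.5000·0.4684 = 37.170 kPa
Denominator = 71.60·sin45.0°·cos45.0° = 71.60·0.7071·0.7071 = 35.800 kPa
FS = 37.170 / 35.800 = 1.038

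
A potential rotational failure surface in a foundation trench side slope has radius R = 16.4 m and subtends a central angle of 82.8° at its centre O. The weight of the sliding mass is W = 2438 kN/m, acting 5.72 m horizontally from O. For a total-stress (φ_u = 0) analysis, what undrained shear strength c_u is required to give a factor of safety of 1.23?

FS = c_u·L_a·R / (W·d), so c_u = FS·W·d / (L_a·R).
Arc length L_a = R·θ = 16.4·(82.8°·π/180) = 16.4·1.4451 = 23.70 m
c_u = 1.23·2438·5.72 / (23.70·16.4) = 17152.8 / 388.68 = 44.13 kPa

c_u = 44.1 kPa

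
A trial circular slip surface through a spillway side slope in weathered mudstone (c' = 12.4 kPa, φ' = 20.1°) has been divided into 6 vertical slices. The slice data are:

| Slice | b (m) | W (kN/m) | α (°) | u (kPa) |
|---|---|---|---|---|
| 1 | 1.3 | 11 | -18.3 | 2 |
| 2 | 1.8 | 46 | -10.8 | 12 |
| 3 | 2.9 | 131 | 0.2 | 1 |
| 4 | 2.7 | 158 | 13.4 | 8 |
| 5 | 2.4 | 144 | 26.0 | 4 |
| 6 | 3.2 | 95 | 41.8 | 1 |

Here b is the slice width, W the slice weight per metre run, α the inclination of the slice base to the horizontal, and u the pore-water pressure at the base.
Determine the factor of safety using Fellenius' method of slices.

Ordinary method of slices: FS = Σ[c'·Δl_i + (W_i cosα_i − u_i·Δl_i)·tanφ'] / Σ W_i sinα_i, with Δl_i = b_i / cosα_i.
Slice 1: Δl = 1.3/cos(-18.3°) = 1.369 m; N'_1 = 11·cos(-18.3°) − 2·1.369 = 7.7; c'Δl = 16.98; W sinα = -3.5
Slice 2: Δl = 1.8/cos(-10.8°) = 1.832 m; N'_2 = 46·cos(-10.8°) − 12·1.832 = 23.2; c'Δl = 22.72; W sinα = -8.6
Slice 3: Δl = 2.9/cos0.2° = 2.900 m; N'_3 = 131·cos0.2° − 1·2.900 = 128.1; c'Δl = 35.96; W sinα = 0.5
Slice 4: Δl = 2.7/cos13.4° = 2.776 m; N'_4 = 158·cos13.4° − 8·2.776 = 131.5; c'Δl = 34.42; W sinα = 36.6
Slice 5: Δl = 2.4/cos26.0° = 2.670 m; N'_5 = 144·cos26.0° − 4·2.670 = 118.7; c'Δl = 33.11; W sinα = 63.1
Slice 6: Δl = 3.2/cos41.8° = 4.293 m; N'_6 = 95·cos41.8° − 1·4.293 = 66.5; c'Δl = 53.23; W sinα = 63.3
Σc'Δl = 196.4 kN/m; ΣN' = 475.8 kN/m; ΣW sinα = 151.4 kN/m
Resisting = 196.4 + 475.8·tan20.1° = 196.4 + 174.1 = 370.5 kN/m
FS = 370.5 / 151.4 = 2.447

FS = 2.45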